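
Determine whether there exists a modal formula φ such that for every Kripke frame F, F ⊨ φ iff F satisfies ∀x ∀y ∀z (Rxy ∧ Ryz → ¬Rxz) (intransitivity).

Not modally definable

If a class were modally definable it would be closed under surjective bounded morphisms (Goldblatt–Thomason).
The 3-cycle (worlds a,b,c with a→b→c→a) is intransitive. Mapping every world to a single reflexive point • is a surjective bounded morphism; the reflexive point is not intransitive (R••∧R•• but R••).
So the class is not modally definable.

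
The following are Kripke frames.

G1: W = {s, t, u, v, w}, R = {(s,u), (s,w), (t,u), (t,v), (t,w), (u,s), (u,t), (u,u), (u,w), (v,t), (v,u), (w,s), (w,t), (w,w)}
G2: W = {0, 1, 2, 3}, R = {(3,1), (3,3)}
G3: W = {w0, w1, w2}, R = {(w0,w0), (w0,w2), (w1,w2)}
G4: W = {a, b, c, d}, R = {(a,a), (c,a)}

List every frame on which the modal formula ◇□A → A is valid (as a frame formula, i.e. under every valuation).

none

Frame correspondent (Sahlqvist): ∀x ∀y (Rxy → Ryx) — i.e. symmetry.
G1: fails — Ruw but not Rwu.
G2: fails — R31 but not R13.
G3: fails — Rw1w2 but not Rw2w1.
G4: fails — Rca but not Rac.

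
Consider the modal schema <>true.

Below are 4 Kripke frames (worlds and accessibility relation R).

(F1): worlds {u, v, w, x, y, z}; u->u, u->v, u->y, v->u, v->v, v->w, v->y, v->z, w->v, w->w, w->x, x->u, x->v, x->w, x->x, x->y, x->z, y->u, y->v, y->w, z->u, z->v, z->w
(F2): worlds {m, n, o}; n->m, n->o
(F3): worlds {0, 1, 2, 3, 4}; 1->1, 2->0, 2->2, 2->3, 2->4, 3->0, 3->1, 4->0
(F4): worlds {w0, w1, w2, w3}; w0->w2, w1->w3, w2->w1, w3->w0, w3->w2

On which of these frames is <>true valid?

(F1), (F4)

Frame correspondent (Sahlqvist): forall x exists y Rxy — i.e. seriality.
(F1): holds.
(F2): fails — world m has no successor.
(F3): fails — world 0 has no successor.
(F4): holds.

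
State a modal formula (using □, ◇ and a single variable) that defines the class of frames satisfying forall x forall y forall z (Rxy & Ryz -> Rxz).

A defining formula is □s → □□s (the 4 axiom).

□s → □□s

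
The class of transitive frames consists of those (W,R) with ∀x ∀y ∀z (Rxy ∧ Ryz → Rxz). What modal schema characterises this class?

□ψ → □□ψ

This is transitivity; the standard corresponding axiom is 4: □ψ → □□ψ.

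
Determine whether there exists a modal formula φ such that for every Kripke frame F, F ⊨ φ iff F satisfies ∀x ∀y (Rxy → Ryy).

Definable; □(□q → q) defines it

This is a Sahlqvist condition; the T□ axiom □(□q → q) defines it.
Suppose □(□q→q) is valid. Take Rxy and set V(q)={w : Ryw}. Then at y, □q holds; since □(□q→q) at x, □q→q at y, so q at y, i.e. Ryy.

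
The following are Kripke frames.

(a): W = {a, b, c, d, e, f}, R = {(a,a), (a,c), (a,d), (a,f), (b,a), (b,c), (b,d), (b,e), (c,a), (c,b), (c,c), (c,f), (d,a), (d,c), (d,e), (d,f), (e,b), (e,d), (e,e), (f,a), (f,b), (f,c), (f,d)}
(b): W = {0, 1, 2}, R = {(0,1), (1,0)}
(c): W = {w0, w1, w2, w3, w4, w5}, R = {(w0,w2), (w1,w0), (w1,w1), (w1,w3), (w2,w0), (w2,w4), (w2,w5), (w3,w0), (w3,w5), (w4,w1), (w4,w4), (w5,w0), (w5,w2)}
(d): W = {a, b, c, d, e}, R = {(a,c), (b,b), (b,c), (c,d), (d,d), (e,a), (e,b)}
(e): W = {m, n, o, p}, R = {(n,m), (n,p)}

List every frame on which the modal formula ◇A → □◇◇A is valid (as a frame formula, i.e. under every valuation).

(a), (b)

This is the axiom for a generalized confluence (Geach) condition; its first-order frame correspondent is ∀x ∀y ∀z ((xRy ∧ xRz) → ∃w (y = w ∧ zR²w)).
(a): holds.
(b): holds.
(c): fails — w1Rw1, w1Rw0 but no w with w1=w and w0R²w.
(d): fails — aRc, aRc but no w with c=w and cR²w.
(e): fails — nRm, nRm but no w with m=w and mR²w.
Valid on: (a), (b).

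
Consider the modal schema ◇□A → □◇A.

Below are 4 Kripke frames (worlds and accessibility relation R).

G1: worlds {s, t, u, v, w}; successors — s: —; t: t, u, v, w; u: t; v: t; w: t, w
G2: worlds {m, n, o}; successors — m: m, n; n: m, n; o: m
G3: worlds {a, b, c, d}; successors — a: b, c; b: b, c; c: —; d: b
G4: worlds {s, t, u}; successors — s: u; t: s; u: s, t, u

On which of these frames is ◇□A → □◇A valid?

Frame correspondent (Sahlqvist): ∀x ∀y ∀z (Rxy ∧ Rxz → ∃w (Ryw ∧ Rzw)) — i.e. convergence.
G1: holds.
G2: holds.
G3: fails — Rab and Rac but b and c have no common successor.
G4: fails — Rut and Rus but t and s have no common successor.
Valid on: G1, G2.

G1, G2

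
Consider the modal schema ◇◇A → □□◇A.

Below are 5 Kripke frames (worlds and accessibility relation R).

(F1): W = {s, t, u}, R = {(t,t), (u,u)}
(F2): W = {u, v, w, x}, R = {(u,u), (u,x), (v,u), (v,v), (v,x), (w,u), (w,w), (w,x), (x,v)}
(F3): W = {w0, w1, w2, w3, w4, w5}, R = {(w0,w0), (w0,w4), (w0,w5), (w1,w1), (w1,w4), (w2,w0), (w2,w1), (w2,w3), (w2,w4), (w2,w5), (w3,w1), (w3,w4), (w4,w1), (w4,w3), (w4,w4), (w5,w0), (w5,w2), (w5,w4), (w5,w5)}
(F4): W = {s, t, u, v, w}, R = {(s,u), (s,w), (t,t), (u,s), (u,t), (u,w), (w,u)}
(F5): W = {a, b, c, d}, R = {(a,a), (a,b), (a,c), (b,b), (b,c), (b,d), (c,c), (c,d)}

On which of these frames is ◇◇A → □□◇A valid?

Frame correspondent (Sahlqvist): ∀x ∀y ∀z ((xR²y ∧ xR²z) → ∃w (y = w ∧ zRw)) — i.e. a generalized confluence (Geach) condition.
(F1): satisfies the condition.
(F2): fails — uR²u, uR²x but no t with u=t and xRt.
(F3): fails — w0R²w0, w0R²w1 but no w with w0=w and w1Rw.
(F4): fails — sR²s, sR²s but no w* with s=w* and sRw*.
(F5): fails — aR²a, aR²b but no w with a=w and bRw.
Valid on: (F1).

(F1)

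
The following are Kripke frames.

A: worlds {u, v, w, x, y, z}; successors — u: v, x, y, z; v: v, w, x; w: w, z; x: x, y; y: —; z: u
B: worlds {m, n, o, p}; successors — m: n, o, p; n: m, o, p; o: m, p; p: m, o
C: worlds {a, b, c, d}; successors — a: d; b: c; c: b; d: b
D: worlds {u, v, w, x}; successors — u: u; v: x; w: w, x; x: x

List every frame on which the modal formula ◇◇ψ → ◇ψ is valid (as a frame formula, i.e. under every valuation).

Frame correspondent (Sahlqvist): ∀x ∀y ∀z (Rxy ∧ Ryz → Rxz) — i.e. transitivity.
A: fails — Ruv and Rvw but not Ruw.
B: fails — Rom and Rmo but not Roo.
C: fails — Rdb and Rbc but not Rdc.
D: ✓.
Valid on: D.

D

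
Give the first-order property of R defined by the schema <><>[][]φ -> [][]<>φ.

This is a Sahlqvist (Geach-type) schema ◇^2□^2φ → □^2◇^1φ.
Minimal-valuation argument: fix x; take any y with xR^2y and any z with xR^2z. Set V(φ) to the set of worlds R-reachable from y in exactly 2 steps. Then □^2φ holds at y, so the antecedent holds at x; validity forces ◇^1φ at z, giving a w with zR^1w and yR^2w.
First-order correspondent: forall x forall y forall z ((x R^2 y & x R^2 z) -> exists w (y R^2 w & zRw)).

forall x forall y forall z ((x R^2 y & x R^2 z) -> exists w (y R^2 w & zRw))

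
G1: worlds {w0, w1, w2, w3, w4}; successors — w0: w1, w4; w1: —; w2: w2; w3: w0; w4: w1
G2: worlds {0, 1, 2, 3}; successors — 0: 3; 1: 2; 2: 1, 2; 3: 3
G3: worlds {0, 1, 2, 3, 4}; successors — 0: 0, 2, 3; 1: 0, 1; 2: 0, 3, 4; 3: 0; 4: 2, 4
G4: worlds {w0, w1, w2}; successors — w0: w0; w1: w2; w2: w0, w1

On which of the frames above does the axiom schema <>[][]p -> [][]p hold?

This is the axiom for a generalized confluence (Geach) condition; its first-order frame correspondent is forall x forall y forall z ((xRy & x R^2 z) -> exists w (y R^2 w & z = w)).
G1: fails — w0Rw1, w0R²w1 but no w with w1R²w and w1=w.
G2: ✓.
G3: fails — 0R3, 0R²4 but no w with 3R²w and 4=w.
G4: fails — w1Rw2, w1R²w1 but no w with w2R²w and w1=w.
Valid on: G2.

G2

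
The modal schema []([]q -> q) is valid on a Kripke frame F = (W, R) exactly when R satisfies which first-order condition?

shift-reflexivity

Suppose □(□q→q) is valid. Take Rxy and set V(q)={w : Ryw}. Then at y, □q holds; since □(□q→q) at x, □q→q at y, so q at y, i.e. Ryy.
The converse is a direct semantic check.
So the correspondent is shift-reflexivity.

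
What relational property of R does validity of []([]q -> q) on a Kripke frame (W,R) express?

shift-reflexivity: forall x forall y (Rxy -> Ryy)

Suppose □(□q→q) is valid. Take Rxy and set V(q)={w : Ryw}. Then at y, □q holds; since □(□q→q) at x, □q→q at y, so q at y, i.e. Ryy.
Conversely, on a frame with shift-reflexivity the schema holds at every world under every valuation.
Frame condition: forall x forall y (Rxy -> Ryy).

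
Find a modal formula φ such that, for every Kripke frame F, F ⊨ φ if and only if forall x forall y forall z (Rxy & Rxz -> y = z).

A defining formula is ◇r → □r (the CD axiom).
Suppose ◇r→□r is valid. Take Rxy, Rxz and set V(r)={y}. Then ◇r at x, so □r at x, so r at z, i.e. z=y.

◇r → □r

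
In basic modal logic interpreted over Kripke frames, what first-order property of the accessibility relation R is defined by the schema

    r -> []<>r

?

symmetry: forall x forall y (Rxy -> Ryx)

Suppose r→□◇r is valid. Take Rxy and set V(r)={x}. Then r at x, so □◇r at x, so ◇r at y, so some z with Ryz has r; z=x, i.e. Ryx.
Conversely, on a frame with symmetry the schema holds at every world under every valuation.
So the correspondent is symmetry.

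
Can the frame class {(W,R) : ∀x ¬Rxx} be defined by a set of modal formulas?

Modal frame validity is preserved under surjective bounded morphisms.
The 4-cycle (worlds s,t,u,v with s→t→u→v→s) is irreflexive, and the map sending every world to a single reflexive point • is a surjective bounded morphism (forth: every edge maps to (•,•); back: every world has a successor). So any modal formula valid on the 4-cycle is also valid on the reflexive point, which is not irreflexive.
So no modal formula (or set of formulas) defines exactly the irreflexive frames.

No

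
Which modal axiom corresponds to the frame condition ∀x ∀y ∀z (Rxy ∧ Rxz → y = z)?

◇s → □s

This is partial functionality; the standard corresponding axiom is CD: ◇s → □s.
Suppose ◇s→□s is valid. Take Rxy, Rxz and set V(s)={y}. Then ◇s at x, so □s at x, so s at z, i.e. z=y.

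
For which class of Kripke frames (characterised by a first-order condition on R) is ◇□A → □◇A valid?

Suppose ◇□A→□◇A is valid. Take Rxy, Rxz and set V(A)={w : Ryw}. Then □A at y so ◇□A at x, so □◇A at x, so ◇A at z, giving w with Rzw and Ryw.
Conversely, any frame satisfying ∀x ∀y ∀z (Rxy ∧ Rxz → ∃w (Ryw ∧ Rzw)) validates the schema.
Frame condition: ∀x ∀y ∀z (Rxy ∧ Rxz → ∃w (Ryw ∧ Rzw)).

Convergence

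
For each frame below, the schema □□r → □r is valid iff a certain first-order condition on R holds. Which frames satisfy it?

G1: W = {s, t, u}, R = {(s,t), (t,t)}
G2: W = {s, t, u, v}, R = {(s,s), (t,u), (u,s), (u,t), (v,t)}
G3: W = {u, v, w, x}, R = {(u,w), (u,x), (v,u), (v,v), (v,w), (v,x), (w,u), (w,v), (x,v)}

G1

The schema corresponds to density: ∀x ∀y (Rxy → ∃z (Rxz ∧ Rzy)).
G1: holds.
G2: fails — Rut but no z with Ruz and Rzt.
G3: fails — Ruw but no z with Ruz and Rzw.
Valid on: G1.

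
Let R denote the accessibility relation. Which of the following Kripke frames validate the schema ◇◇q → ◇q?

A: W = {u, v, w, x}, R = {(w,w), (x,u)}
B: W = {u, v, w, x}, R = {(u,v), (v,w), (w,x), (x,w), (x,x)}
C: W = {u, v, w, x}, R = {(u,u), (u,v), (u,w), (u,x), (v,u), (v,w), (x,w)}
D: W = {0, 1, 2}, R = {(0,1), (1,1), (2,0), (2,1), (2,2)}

A, D

Frame correspondent (Sahlqvist): ∀x ∀y ∀z (Rxy ∧ Ryz → Rxz) — i.e. transitivity.
A: ✓.
B: fails — Ruv and Rvw but not Ruw.
C: fails — Rvu and Ruv but not Rvv.
D: ✓.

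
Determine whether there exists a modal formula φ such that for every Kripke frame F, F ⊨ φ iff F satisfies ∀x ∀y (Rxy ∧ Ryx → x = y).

Not modally definable

Modal frame validity is preserved under surjective bounded morphisms.
The 8-cycle (worlds s,t,u,v,w,x,y,z with s→t→u→v→w→x→y→z→s) is antisymmetric. Sending even-indexed worlds to s and odd-indexed worlds to t is a surjective bounded morphism onto the two-world frame with s↔t, which is not antisymmetric.
So the class is not modally definable.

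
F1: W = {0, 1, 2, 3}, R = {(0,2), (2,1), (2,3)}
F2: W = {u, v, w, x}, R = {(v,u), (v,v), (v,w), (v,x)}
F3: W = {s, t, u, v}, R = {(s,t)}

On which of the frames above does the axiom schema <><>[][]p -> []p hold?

This is the axiom for a generalized confluence (Geach) condition; its first-order frame correspondent is forall x forall y forall z ((x R^2 y & xRz) -> exists w (y R^2 w & z = w)).
F1: fails — 0R²1, 0R2 but no w with 1R²w and 2=w.
F2: fails — vR²u, vRu but no t with uR²t and u=t.
F3: satisfies the condition.

F3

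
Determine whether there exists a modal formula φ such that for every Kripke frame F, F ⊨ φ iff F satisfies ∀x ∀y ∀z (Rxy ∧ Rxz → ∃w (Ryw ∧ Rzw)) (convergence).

Yes: it is convergence, defined by the .2 schema ◇□r → □◇r.
Suppose ◇□r→□◇r is valid. Take Rxy, Rxz and set V(r)={w : Ryw}. Then □r at y so ◇□r at x, so □◇r at x, so ◇r at z, giving w with Rzw and Ryw.

Yes, by ◇□r → □◇r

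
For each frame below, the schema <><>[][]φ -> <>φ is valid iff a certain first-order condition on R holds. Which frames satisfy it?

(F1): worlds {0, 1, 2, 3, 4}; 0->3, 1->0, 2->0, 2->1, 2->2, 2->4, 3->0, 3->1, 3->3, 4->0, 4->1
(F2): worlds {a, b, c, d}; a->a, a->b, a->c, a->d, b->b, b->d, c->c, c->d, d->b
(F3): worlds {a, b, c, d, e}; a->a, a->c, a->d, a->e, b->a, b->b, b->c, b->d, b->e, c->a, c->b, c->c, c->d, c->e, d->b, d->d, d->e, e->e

The schema corresponds to a generalized confluence (Geach) condition: forall x forall y (x R^2 y -> exists w (y R^2 w & xRw)).
(F1): fails — 2R²1 but no w with 1R²w and 2Rw.
(F2): condition met.
(F3): condition met.
Valid on: (F2), (F3).

(F2), (F3)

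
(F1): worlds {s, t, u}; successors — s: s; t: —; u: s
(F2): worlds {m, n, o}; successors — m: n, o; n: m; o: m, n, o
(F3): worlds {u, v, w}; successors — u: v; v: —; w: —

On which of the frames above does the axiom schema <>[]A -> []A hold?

(F1)

Frame correspondent (Sahlqvist): forall x forall y forall z (Rxy & Rxz -> Ryz) — i.e. the Euclidean property.
(F1): holds.
(F2): fails — Rmn and Rmo but not Rno.
(F3): fails — Ruv and Ruv but not Rvv.
Valid on: (F1).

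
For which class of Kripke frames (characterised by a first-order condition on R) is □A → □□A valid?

transitivity: ∀x ∀y ∀z (Rxy ∧ Ryz → Rxz)

Suppose □A→□□A is valid. Take Rxy, Ryz and set V(A)={w : Rxw}. Then □A at x, so □□A at x, so □A at y, so A at z, i.e. Rxz.
Conversely, any frame satisfying ∀x ∀y ∀z (Rxy ∧ Ryz → Rxz) validates the schema.
So the correspondent is transitivity.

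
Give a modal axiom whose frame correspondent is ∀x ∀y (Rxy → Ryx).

A defining formula is p → □◇p (the B axiom).

p → □◇p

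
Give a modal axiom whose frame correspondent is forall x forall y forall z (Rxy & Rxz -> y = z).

This is partial functionality; the standard corresponding axiom is CD: ◇p → □p.
Suppose ◇p→□p is valid. Take Rxy, Rxz and set V(p)={y}. Then ◇p at x, so □p at x, so p at z, i.e. z=y.

◇p → □p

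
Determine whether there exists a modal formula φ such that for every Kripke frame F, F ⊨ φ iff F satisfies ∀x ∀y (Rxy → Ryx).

Definable; r → □◇r defines it

Yes: it is symmetry, defined by the B schema r → □◇r.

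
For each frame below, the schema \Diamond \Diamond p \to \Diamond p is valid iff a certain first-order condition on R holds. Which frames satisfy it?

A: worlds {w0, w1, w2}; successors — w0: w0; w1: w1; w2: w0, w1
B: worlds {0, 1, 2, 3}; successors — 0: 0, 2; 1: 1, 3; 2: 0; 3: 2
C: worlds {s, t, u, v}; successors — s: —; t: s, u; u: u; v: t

A

Frame correspondent (Sahlqvist): \forall x \forall y \forall z (Rxy \wedge Ryz \to Rxz) — i.e. transitivity.
A: ✓.
B: fails — R32 and R20 but not R30.
C: fails — Rvt and Rtu but not Rvu.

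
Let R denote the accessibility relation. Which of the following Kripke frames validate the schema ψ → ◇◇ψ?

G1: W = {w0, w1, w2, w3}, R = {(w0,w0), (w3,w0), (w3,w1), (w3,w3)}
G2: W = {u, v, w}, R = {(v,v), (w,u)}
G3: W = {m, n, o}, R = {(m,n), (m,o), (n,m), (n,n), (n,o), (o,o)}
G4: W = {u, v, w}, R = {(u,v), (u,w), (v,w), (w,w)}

G3

This is the axiom for a generalized confluence (Geach) condition; its first-order frame correspondent is ∀x ∃w (x = w ∧ xR²w).
G1: fails — at w1 but no w with w1=w and w1R²w.
G2: fails — at u but no t with u=t and uR²t.
G3: condition met.
G4: fails — at u but no t with u=t and uR²t.
Valid on: G3.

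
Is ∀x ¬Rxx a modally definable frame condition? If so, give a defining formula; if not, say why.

Any modally definable frame class is closed under surjective bounded morphisms.
The 2-cycle (worlds s,t with s→t→s) is irreflexive, and the map sending every world to a single reflexive point • is a surjective bounded morphism (forth: every edge maps to (•,•); back: every world has a successor). So any modal formula valid on the 2-cycle is also valid on the reflexive point, which is not irreflexive.
So the class is not modally definable.

Not modally definable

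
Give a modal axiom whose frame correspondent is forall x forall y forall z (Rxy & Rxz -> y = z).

◇ψ → □ψ

The condition is partial functionality. The CD schema ◇ψ → □ψ defines it.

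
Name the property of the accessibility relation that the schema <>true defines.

seriality: forall x exists y Rxy

◇⊤ holds at w iff w has a successor, so frame-validity of ◇⊤ is exactly seriality. Equivalently via □A → ◇A:
Suppose □A→◇A is valid. At any x set V(A)=W. Then □A at x, so ◇A at x, so x has a successor.
Conversely, any frame satisfying forall x exists y Rxy validates the schema.
Frame condition: forall x exists y Rxy.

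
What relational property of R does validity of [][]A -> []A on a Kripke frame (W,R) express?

Suppose □□A→□A is valid. Take Rxy and set V(A)={w : xR²w}. Then □□A at x, so □A at x, so A at y, i.e. ∃z(Rxz∧Rzy).
The converse is a direct semantic check.
So the correspondent is density.

density: forall x forall y (Rxy -> exists z (Rxz & Rzy))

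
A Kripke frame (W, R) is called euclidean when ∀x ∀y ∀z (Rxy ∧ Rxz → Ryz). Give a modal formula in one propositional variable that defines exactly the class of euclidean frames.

◇q → □◇q

A defining formula is ◇q → □◇q (the 5 axiom).
Suppose ◇q→□◇q is valid. Take Rxy, Rxz and set V(q)={y}. Then ◇q at x, so □◇q at x, so ◇q at z, so some w with Rzw has q; w=y, i.e. Rzy. By symmetry of the argument, Ryz.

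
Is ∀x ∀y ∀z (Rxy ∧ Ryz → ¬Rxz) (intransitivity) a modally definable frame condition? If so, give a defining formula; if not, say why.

If a class were modally definable it would be closed under surjective bounded morphisms (Goldblatt–Thomason).
The 7-cycle (worlds s,t,u,v,w,x,y with s→t→u→v→w→x→y→s) is intransitive. Mapping every world to a single reflexive point • is a surjective bounded morphism; the reflexive point is not intransitive (R••∧R•• but R••).
Hence intransitivity is not modally definable.

No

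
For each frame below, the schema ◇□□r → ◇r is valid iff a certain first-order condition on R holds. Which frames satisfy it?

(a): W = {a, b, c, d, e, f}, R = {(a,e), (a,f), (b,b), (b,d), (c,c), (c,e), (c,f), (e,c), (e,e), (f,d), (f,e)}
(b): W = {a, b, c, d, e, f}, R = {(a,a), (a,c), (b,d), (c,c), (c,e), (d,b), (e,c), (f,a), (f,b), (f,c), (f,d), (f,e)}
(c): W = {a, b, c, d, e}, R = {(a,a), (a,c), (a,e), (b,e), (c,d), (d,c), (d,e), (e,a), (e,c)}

This is the axiom for a generalized confluence (Geach) condition; its first-order frame correspondent is ∀x ∀y (xRy → ∃w (yR²w ∧ xRw)).
(a): fails — bRd but no w with dR²w and bRw.
(b): condition met.
(c): condition met.
Valid on: (b), (c).

(b), (c)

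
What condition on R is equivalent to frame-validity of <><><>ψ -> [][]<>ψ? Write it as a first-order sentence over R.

This is a Sahlqvist (Geach-type) schema ◇^3□^0ψ → □^2◇^1ψ.
Minimal-valuation argument: fix x; take any y with xR^3y and any z with xR^2z. Set V(ψ) to the set of worlds R-reachable from y in exactly 0 steps. Then □^0ψ holds at y, so the antecedent holds at x; validity forces ◇^1ψ at z, giving a w with zR^1w and yR^0w.
First-order correspondent: forall x forall y forall z ((x R^3 y & x R^2 z) -> exists w (y = w & zRw)).

forall x forall y forall z ((x R^3 y & x R^2 z) -> exists w (y = w & zRw))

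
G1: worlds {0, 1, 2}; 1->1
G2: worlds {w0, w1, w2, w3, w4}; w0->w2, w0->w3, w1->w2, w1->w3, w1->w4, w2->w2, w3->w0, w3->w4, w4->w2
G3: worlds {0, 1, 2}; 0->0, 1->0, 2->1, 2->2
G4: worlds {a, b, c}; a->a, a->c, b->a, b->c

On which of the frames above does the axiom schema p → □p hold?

G1

Frame correspondent (Sahlqvist): ∀x ∀z (xRz → ∃w (x = w ∧ z = w)) — i.e. a generalized confluence (Geach) condition.
G1: ✓.
G2: fails — w0Rw2 but w0 ≠ w2.
G3: fails — 1R0 but 1 ≠ 0.
G4: fails — aRc but a ≠ c.
Valid on: G1.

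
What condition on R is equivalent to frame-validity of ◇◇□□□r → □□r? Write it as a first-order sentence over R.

∀x ∀y ∀z ((xR²y ∧ xR²z) → ∃w (yR³w ∧ z = w))

This is a Sahlqvist (Geach-type) schema ◇^2□^3r → □^2◇^0r.
First-order correspondent: ∀x ∀y ∀z ((xR²y ∧ xR²z) → ∃w (yR³w ∧ z = w)).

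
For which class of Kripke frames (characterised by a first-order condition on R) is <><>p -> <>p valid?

This is frame-equivalent to □p → □□p (substitute ¬p for p and contrapose).
Suppose □p→□□p is valid. Take Rxy, Ryz and set V(p)={w : Rxw}. Then □p at x, so □□p at x, so □p at y, so p at z, i.e. Rxz.
Conversely, any frame satisfying forall x forall y forall z (Rxy & Ryz -> Rxz) validates the schema.
Frame condition: forall x forall y forall z (Rxy & Ryz -> Rxz).

transitivity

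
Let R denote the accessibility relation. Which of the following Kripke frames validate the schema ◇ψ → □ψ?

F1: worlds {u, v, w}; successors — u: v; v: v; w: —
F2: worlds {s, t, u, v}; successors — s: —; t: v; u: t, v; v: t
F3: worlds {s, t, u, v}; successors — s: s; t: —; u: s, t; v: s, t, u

F1

Frame correspondent (Sahlqvist): ∀x ∀y ∀z (Rxy ∧ Rxz → y = z) — i.e. partial functionality.
F1: condition met.
F2: fails — u sees both t and v.
F3: fails — u sees both s and t.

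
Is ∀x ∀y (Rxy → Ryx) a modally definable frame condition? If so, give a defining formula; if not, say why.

This is a Sahlqvist condition; the B axiom r → □◇r defines it.
Suppose r→□◇r is valid. Take Rxy and set V(r)={x}. Then r at x, so □◇r at x, so ◇r at y, so some z with Ryz has r; z=x, i.e. Ryx.

Yes, by r → □◇r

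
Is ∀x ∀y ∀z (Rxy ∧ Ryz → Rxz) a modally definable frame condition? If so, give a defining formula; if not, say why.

The condition is transitivity. A defining modal formula is □q → □□q.
Suppose □q→□□q is valid. Take Rxy, Ryz and set V(q)={w : Rxw}. Then □q at x, so □□q at x, so □q at y, so q at z, i.e. Rxz.

Definable; □q → □□q defines it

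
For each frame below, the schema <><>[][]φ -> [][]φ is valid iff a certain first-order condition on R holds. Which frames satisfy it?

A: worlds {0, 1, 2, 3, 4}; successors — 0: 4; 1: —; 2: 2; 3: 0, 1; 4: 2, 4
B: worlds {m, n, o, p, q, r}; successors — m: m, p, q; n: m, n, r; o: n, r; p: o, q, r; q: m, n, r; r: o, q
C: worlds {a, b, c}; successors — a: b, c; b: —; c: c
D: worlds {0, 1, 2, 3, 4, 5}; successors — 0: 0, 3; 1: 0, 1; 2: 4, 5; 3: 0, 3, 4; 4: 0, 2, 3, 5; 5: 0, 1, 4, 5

The schema corresponds to a generalized confluence (Geach) condition: forall x forall y forall z ((x R^2 y & x R^2 z) -> exists w (y R^2 w & z = w)).
A: fails — 0R²2, 0R²4 but no w with 2R²w and 4=w.
B: fails — mR²o, mR²p but no w with oR²w and p=w.
C: satisfies the condition.
D: fails — 1R²0, 1R²1 but no w with 0R²w and 1=w.
Valid on: C.

C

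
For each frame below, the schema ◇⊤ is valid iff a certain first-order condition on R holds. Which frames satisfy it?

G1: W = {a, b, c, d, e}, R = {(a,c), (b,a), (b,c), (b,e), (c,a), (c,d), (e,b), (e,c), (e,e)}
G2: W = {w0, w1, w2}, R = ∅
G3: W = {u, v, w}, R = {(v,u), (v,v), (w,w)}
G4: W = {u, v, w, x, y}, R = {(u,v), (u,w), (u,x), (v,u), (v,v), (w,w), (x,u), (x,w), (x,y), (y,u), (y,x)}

G4

The schema corresponds to seriality: ∀x ∃y Rxy.
G1: fails — world d has no successor.
G2: fails — world w0 has no successor.
G3: fails — world u has no successor.
G4: satisfies the condition.
Valid on: G4.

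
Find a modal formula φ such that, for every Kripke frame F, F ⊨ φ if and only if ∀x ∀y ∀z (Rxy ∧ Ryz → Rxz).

The condition is transitivity. The 4 schema □ψ → □□ψ defines it.

□ψ → □□ψ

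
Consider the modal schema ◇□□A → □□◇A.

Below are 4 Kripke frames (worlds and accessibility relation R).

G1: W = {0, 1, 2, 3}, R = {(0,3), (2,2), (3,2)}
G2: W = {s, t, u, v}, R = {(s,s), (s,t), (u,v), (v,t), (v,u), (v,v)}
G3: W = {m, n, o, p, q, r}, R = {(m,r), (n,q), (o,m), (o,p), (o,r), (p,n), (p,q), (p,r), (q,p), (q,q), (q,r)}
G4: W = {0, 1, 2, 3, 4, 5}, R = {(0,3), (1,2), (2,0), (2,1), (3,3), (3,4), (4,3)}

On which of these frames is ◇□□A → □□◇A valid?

The schema corresponds to a generalized confluence (Geach) condition: ∀x ∀y ∀z ((xRy ∧ xR²z) → ∃w (yR²w ∧ zRw)).
G1: satisfies the condition.
G2: fails — sRs, sR²t but no w with sR²w and tRw.
G3: fails — nRq, nR²r but no w with qR²w and rRw.
G4: fails — 2R0, 2R²2 but no w with 0R²w and 2Rw.

G1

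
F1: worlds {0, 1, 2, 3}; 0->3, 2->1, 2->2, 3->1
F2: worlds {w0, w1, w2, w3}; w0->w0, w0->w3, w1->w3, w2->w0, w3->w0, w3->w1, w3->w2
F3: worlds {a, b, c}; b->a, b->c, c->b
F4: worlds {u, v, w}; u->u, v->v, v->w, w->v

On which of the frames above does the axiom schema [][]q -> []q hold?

Frame correspondent (Sahlqvist): forall x forall y (Rxy -> exists z (Rxz & Rzy)) — i.e. density.
F1: fails — R03 but no z with R0z and Rz3.
F2: fails — Rw3w1 but no z with Rw3z and Rzw1.
F3: fails — Rba but no z with Rbz and Rza.
F4: satisfies the condition.
Valid on: F4.

F4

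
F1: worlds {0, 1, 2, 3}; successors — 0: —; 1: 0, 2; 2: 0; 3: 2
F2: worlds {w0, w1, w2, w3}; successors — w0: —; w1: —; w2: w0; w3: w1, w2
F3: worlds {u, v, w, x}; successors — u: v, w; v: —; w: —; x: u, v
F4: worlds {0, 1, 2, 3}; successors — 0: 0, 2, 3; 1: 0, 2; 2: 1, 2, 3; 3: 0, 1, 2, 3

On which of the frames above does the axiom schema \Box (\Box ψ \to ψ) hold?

This is the axiom for shift-reflexivity; its first-order frame correspondent is \forall x \forall y (Rxy \to Ryy).
F1: fails — R12 but not R22.
F2: fails — Rw3w1 but not Rw1w1.
F3: fails — Ruv but not Rvv.
F4: fails — R31 but not R11.
Valid on no frame.

none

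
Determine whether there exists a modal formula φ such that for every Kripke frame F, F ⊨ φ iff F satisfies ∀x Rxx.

Yes, by □p → p

The condition is reflexivity. A defining modal formula is □p → p.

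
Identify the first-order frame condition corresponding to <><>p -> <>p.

transitivity: forall x forall y forall z (Rxy & Ryz -> Rxz)

This is frame-equivalent to □p → □□p (substitute ¬p for p and contrapose).
Suppose □p→□□p is valid. Take Rxy, Ryz and set V(p)={w : Rxw}. Then □p at x, so □□p at x, so □p at y, so p at z, i.e. Rxz.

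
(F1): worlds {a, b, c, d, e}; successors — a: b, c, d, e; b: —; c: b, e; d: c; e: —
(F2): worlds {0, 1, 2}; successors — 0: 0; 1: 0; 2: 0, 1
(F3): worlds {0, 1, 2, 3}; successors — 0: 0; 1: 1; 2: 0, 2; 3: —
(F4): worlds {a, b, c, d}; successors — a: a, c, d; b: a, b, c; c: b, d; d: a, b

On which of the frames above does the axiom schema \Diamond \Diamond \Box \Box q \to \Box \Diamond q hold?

(F2), (F3), (F4)

This is the axiom for a generalized confluence (Geach) condition; its first-order frame correspondent is \forall x \forall y \forall z ((x R^2 y \wedge xRz) \to \exists w (y R^2 w \wedge zRw)).
(F1): fails — aR²b, aRb but no w with bR²w and bRw.
(F2): holds.
(F3): holds.
(F4): holds.
Valid on: (F2), (F3), (F4).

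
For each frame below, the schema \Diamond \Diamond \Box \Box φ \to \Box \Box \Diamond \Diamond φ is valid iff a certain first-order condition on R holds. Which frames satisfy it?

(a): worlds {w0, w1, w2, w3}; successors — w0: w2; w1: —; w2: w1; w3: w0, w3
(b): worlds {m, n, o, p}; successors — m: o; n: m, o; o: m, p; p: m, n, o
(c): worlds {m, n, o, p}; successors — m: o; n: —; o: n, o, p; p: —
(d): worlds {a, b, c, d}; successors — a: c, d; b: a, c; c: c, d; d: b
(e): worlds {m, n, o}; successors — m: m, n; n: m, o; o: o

(b), (d), (e)

Frame correspondent (Sahlqvist): \forall x \forall y \forall z ((x R^2 y \wedge x R^2 z) \to \exists w (y R^2 w \wedge z R^2 w)) — i.e. a generalized confluence (Geach) condition.
(a): fails — w0R²w1, w0R²w1 but no w with w1R²w and w1R²w.
(b): satisfies the condition.
(c): fails — mR²n, mR²n but no w with nR²w and nR²w.
(d): satisfies the condition.
(e): satisfies the condition.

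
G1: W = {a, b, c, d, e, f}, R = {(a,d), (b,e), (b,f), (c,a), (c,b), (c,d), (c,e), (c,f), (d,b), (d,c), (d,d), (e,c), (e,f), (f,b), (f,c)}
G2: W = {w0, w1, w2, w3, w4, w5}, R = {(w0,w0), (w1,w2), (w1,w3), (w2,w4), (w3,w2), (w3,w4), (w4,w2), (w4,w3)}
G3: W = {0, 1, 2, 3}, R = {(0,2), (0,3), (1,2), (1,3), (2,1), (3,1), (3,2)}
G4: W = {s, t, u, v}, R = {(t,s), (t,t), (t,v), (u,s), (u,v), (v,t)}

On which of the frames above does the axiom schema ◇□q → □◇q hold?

The schema corresponds to convergence: ∀x ∀y ∀z (Rxy ∧ Rxz → ∃w (Ryw ∧ Rzw)).
G1: fails — Rcd and Rcb but d and b have no common successor.
G2: fails — Rw3w2 and Rw3w4 but w2 and w4 have no common successor.
G3: fails — R32 and R31 but 2 and 1 have no common successor.
G4: fails — Rtv and Rts but v and s have no common successor.
Valid on no frame.

none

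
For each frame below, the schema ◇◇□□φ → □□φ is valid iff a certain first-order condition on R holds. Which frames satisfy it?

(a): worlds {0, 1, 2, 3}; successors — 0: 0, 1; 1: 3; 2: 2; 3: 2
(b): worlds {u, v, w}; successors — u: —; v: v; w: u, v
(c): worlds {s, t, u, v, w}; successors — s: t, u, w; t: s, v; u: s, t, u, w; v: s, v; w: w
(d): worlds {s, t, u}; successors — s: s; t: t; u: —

This is the axiom for a generalized confluence (Geach) condition; its first-order frame correspondent is ∀x ∀y ∀z ((xR²y ∧ xR²z) → ∃w (yR²w ∧ z = w)).
(a): fails — 0R²1, 0R²0 but no w with 1R²w and 0=w.
(b): satisfies the condition.
(c): fails — sR²w, sR²s but no w* with wR²w* and s=w*.
(d): satisfies the condition.
Valid on: (b), (d).

(b), (d)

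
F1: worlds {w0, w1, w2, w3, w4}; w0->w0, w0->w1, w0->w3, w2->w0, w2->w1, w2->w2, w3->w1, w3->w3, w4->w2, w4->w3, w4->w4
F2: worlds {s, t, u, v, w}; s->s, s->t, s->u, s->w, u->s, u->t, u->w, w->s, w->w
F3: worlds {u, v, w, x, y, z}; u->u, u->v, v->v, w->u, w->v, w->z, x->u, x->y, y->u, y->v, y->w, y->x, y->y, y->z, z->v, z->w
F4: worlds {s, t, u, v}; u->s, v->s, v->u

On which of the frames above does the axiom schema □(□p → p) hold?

Frame correspondent (Sahlqvist): ∀x ∀y (Rxy → Ryy) — i.e. shift-reflexivity.
F1: fails — Rw3w1 but not Rw1w1.
F2: fails — Rut but not Rtt.
F3: fails — Ryx but not Rxx.
F4: fails — Rus but not Rss.
Valid on no frame.

none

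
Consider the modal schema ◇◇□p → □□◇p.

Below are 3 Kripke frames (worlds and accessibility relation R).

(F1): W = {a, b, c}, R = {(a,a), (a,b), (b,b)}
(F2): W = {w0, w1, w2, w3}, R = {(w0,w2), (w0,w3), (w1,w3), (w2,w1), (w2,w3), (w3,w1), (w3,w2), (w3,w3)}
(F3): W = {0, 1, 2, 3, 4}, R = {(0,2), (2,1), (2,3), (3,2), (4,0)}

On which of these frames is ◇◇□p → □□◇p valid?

The schema corresponds to a generalized confluence (Geach) condition: ∀x ∀y ∀z ((xR²y ∧ xR²z) → ∃w (yRw ∧ zRw)).
(F1): condition met.
(F2): condition met.
(F3): fails — 0R²1, 0R²1 but no w with 1Rw and 1Rw.

(F1), (F2)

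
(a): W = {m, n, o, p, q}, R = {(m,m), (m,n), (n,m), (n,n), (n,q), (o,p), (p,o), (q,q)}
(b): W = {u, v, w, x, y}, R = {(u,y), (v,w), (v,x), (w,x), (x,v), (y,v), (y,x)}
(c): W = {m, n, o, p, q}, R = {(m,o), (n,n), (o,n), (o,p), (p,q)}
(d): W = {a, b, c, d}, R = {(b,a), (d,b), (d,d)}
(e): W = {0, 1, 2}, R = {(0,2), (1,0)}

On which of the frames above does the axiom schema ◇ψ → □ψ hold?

(e)

This is the axiom for partial functionality; its first-order frame correspondent is ∀x ∀y ∀z (Rxy ∧ Rxz → y = z).
(a): fails — m sees both m and n.
(b): fails — v sees both w and x.
(c): fails — o sees both n and p.
(d): fails — d sees both b and d.
(e): holds.
Valid on: (e).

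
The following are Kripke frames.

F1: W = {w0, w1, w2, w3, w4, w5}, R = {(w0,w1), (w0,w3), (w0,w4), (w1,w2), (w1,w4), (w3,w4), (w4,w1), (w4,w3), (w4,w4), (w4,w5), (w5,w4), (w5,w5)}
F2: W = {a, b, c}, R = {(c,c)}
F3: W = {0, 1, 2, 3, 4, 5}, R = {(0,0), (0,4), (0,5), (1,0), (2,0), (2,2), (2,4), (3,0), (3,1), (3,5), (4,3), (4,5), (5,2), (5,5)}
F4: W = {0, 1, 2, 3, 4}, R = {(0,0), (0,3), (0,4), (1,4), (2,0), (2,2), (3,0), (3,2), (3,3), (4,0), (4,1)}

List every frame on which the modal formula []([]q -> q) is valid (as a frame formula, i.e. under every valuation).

F2

The schema corresponds to shift-reflexivity: forall x forall y (Rxy -> Ryy).
F1: fails — Rw1w2 but not Rw2w2.
F2: holds.
F3: fails — R31 but not R11.
F4: fails — R04 but not R44.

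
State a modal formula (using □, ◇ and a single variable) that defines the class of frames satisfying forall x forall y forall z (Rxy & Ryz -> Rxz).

The condition is transitivity. The 4 schema □ψ → □□ψ defines it.
Suppose □ψ→□□ψ is valid. Take Rxy, Ryz and set V(ψ)={w : Rxw}. Then □ψ at x, so □□ψ at x, so □ψ at y, so ψ at z, i.e. Rxz.

□ψ → □□ψ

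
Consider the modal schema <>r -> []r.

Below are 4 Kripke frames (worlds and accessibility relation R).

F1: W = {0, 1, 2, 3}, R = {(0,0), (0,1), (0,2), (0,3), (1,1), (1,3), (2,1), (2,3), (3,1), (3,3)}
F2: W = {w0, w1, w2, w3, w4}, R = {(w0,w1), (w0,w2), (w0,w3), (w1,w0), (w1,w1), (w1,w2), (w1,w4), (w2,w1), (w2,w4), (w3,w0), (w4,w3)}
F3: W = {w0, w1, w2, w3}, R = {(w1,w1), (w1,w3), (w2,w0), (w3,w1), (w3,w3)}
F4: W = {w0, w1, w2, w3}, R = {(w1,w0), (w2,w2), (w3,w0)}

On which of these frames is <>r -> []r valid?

The schema corresponds to partial functionality: forall x forall y forall z (Rxy & Rxz -> y = z).
F1: fails — 0 sees both 0 and 1.
F2: fails — w0 sees both w1 and w2.
F3: fails — w1 sees both w1 and w3.
F4: satisfies the condition.
Valid on: F4.

F4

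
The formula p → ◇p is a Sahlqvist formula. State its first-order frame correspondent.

Equivalently (dual form): □p → p.
Suppose □p→p is valid. At any x set V(p)={w : Rxw}. Then □p holds at x, so p holds at x, i.e. Rxx.

Reflexivity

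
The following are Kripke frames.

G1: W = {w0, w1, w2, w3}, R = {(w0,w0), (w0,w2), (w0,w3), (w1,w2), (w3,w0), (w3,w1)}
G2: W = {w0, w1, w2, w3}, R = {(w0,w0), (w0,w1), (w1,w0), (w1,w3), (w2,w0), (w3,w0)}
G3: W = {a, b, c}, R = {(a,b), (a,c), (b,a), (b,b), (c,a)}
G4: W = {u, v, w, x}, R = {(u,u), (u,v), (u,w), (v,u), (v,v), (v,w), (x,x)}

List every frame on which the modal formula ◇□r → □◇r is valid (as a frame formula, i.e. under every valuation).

G2, G3

Frame correspondent (Sahlqvist): ∀x ∀y ∀z (Rxy ∧ Rxz → ∃w (Ryw ∧ Rzw)) — i.e. convergence.
G1: fails — Rw0w2 and Rw0w2 but w2 and w2 have no common successor.
G2: condition met.
G3: condition met.
G4: fails — Ruv and Ruw but v and w have no common successor.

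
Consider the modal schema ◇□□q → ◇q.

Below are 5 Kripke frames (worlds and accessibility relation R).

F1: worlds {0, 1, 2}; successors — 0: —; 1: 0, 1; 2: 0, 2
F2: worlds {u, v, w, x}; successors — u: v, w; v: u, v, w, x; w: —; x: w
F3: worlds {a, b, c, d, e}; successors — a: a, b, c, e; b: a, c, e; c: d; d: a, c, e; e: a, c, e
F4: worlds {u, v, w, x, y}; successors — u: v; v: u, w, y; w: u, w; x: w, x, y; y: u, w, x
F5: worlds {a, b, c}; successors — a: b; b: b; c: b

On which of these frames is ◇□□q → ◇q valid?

Frame correspondent (Sahlqvist): ∀x ∀y (xRy → ∃w (yR²w ∧ xRw)) — i.e. a generalized confluence (Geach) condition.
F1: fails — 1R0 but no w with 0R²w and 1Rw.
F2: fails — uRw but no t with wR²t and uRt.
F3: holds.
F4: holds.
F5: holds.
Valid on: F3, F4, F5.

F3, F4, F5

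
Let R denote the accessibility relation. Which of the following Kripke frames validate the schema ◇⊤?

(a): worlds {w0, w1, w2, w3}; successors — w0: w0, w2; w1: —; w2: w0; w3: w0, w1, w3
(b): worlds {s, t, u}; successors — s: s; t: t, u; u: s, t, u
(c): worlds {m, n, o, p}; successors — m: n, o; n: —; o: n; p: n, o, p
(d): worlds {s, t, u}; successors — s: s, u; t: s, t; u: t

(b), (d)

Frame correspondent (Sahlqvist): ∀x ∃y Rxy — i.e. seriality.
(a): fails — world w1 has no successor.
(b): holds.
(c): fails — world n has no successor.
(d): holds.
Valid on: (b), (d).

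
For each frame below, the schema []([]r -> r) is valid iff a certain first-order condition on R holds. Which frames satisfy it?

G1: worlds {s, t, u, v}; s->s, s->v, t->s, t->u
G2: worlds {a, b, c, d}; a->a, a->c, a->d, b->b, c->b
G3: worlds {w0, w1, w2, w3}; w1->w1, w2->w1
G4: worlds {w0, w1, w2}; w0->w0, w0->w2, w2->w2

G3, G4

Frame correspondent (Sahlqvist): forall x forall y (Rxy -> Ryy) — i.e. shift-reflexivity.
G1: fails — Rsv but not Rvv.
G2: fails — Rac but not Rcc.
G3: satisfies the condition.
G4: satisfies the condition.
Valid on: G3, G4.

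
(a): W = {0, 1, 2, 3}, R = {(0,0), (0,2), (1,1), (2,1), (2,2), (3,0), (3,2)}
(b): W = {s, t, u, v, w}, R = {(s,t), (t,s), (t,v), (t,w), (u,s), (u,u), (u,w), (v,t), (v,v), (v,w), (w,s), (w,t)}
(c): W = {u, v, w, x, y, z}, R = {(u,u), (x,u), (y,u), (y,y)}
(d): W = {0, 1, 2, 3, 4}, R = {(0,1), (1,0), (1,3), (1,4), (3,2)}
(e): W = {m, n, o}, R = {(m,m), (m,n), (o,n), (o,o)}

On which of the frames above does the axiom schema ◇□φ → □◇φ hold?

Frame correspondent (Sahlqvist): ∀x ∀y ∀z (Rxy ∧ Rxz → ∃w (Ryw ∧ Rzw)) — i.e. convergence.
(a): condition met.
(b): fails — Ruu and Rus but u and s have no common successor.
(c): condition met.
(d): fails — R10 and R14 but 0 and 4 have no common successor.
(e): fails — Rmn and Rmn but n and n have no common successor.

(a), (c)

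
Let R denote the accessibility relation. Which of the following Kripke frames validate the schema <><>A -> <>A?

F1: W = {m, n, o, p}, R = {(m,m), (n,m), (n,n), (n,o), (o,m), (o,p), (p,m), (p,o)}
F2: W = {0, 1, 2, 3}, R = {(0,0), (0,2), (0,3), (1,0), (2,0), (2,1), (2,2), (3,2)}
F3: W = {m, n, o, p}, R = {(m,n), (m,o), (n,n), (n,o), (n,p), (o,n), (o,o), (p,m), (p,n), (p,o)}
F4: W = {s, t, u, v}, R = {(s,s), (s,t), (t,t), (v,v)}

F4

Frame correspondent (Sahlqvist): forall x forall y forall z (Rxy & Ryz -> Rxz) — i.e. transitivity.
F1: fails — Rop and Rpo but not Roo.
F2: fails — R10 and R02 but not R12.
F3: fails — Ron and Rnp but not Rop.
F4: satisfies the condition.
Valid on: F4.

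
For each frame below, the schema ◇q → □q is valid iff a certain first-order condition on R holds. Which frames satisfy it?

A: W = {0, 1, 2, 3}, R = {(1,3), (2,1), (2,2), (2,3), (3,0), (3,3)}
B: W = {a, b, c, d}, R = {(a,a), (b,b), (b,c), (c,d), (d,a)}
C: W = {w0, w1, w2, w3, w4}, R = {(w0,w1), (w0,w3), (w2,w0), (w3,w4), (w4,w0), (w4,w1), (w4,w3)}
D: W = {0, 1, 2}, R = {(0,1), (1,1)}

D

This is the axiom for partial functionality; its first-order frame correspondent is ∀x ∀y ∀z (Rxy ∧ Rxz → y = z).
A: fails — 2 sees both 1 and 2.
B: fails — b sees both b and c.
C: fails — w0 sees both w1 and w3.
D: satisfies the condition.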